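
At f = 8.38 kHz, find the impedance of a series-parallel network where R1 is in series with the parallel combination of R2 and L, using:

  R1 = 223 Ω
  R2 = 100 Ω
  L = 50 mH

Step 1 — Angular frequency: ω = 2π·f = 2π·8380 = 5.265e+04 rad/s.
Step 2 — Component impedances:
  R1: Z = R = 223 Ω
  R2: Z = R = 100 Ω
  L: Z = jωL = j·5.265e+04·0.05 = 0 + j2633 Ω
Step 3 — Parallel branch: R2 || L = 1/(1/R2 + 1/L) = 99.86 + j3.793 Ω.
Step 4 — Series with R1: Z_total = R1 + (R2 || L) = 322.9 + j3.793 Ω = 322.9∠0.7° Ω.

Z = 322.9 + j3.793 Ω = 322.9∠0.7° Ω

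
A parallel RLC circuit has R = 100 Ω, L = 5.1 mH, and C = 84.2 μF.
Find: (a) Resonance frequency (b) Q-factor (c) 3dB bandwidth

Step 1 — Resonance: ω₀ = 1/√(LC) = 1/√(0.0051·8.42e-05) = 1526 rad/s.
Step 2 — f₀ = ω₀/(2π) = 242.9 Hz.
Step 3 — Parallel Q: Q = R/(ω₀L) = 100/(1526·0.0051) = 12.85.
Step 4 — Bandwidth: Δω = ω₀/Q = 118.8 rad/s; BW = Δω/(2π) = 18.9 Hz.

(a) f₀ = 242.9 Hz  (b) Q = 12.85  (c) BW = 18.9 Hz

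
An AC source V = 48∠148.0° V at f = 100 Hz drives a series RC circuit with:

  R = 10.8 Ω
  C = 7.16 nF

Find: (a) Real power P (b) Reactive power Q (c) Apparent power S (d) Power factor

Step 1 — Angular frequency: ω = 2π·f = 2π·100 = 628.3 rad/s.
Step 2 — Component impedances:
  R: Z = R = 10.8 Ω
  C: Z = 1/(jωC) = -j/(ω·C) = 0 - j2.223e+05 Ω
Step 3 — Series combination: Z_total = R + C = 10.8 - j2.223e+05 Ω = 2.223e+05∠-90.0° Ω.
Step 4 — Source phasor: V = 48∠148.0° V = -40.71 + j25.44 V.
Step 5 — Current: I = V / Z = -0.0001144 - j0.0001831 A = 0.0002159∠-122.0° A.
Step 6 — Complex power: S = V·I* = 5.036e-07 - j0.01037 VA.
Step 7 — Real power: P = Re(S) = 5.036e-07 W.
Step 8 — Reactive power: Q = Im(S) = -0.01037 VAR.
Step 9 — Apparent power: |S| = 0.01037 VA.
Step 10 — Power factor: PF = P/|S| = 4.859e-05 (leading).

(a) P = 5.036e-07 W  (b) Q = -0.01037 VAR  (c) S = 0.01037 VA  (d) PF = 4.859e-05 (leading)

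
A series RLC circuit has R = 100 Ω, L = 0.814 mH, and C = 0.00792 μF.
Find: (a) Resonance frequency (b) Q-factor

Step 1 — Resonance condition Im(Z)=0 gives ω₀ = 1/√(LC).
Step 2 — ω₀ = 1/√(0.000814·7.92e-09) = 3.938e+05 rad/s.
Step 3 — f₀ = ω₀/(2π) = 6.268e+04 Hz.
Step 4 — Series Q: Q = ω₀L/R = 3.938e+05·0.000814/100 = 3.206.

(a) f₀ = 6.268e+04 Hz  (b) Q = 3.206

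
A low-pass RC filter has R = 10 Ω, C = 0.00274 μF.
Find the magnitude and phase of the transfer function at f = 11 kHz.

Step 1 — Angular frequency: ω = 2π·1.1e+04 = 6.912e+04 rad/s.
Step 2 — Transfer function: H(jω) = 1/(1 + jωRC).
Step 3 — Denominator: 1 + jωRC = 1 + j·6.912e+04·10·2.74e-09 = 1 + j0.001894.
Step 4 — H = 1 - j0.001894.
Step 5 — Magnitude: |H| = 1 (-0.0 dB); phase: φ = -0.1°.

|H| = 1 (-0.0 dB), φ = -0.1°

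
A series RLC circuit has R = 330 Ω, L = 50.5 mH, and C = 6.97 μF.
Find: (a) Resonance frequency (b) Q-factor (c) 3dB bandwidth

Step 1 — Resonance condition Im(Z)=0 gives ω₀ = 1/√(LC).
Step 2 — ω₀ = 1/√(0.0505·6.97e-06) = 1686 rad/s.
Step 3 — f₀ = ω₀/(2π) = 268.3 Hz.
Step 4 — Series Q: Q = ω₀L/R = 1686·0.0505/330 = 0.2579.
Step 5 — 3dB bandwidth: Δω = ω₀/Q = 6535 rad/s; BW = Δω/(2π) = 1040 Hz.

(a) f₀ = 268.3 Hz  (b) Q = 0.2579  (c) BW = 1040 Hz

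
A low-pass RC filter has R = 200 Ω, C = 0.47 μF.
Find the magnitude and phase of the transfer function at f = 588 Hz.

Step 1 — Angular frequency: ω = 2π·588 = 3695 rad/s.
Step 2 — Transfer function: H(jω) = 1/(1 + jωRC).
Step 3 — Denominator: 1 + jωRC = 1 + j·3695·200·4.7e-07 = 1 + j0.3473.
Step 4 — H = 0.8924 - j0.3099.
Step 5 — Magnitude: |H| = 0.9447 (-0.5 dB); phase: φ = -19.2°.

|H| = 0.9447 (-0.5 dB), φ = -19.2°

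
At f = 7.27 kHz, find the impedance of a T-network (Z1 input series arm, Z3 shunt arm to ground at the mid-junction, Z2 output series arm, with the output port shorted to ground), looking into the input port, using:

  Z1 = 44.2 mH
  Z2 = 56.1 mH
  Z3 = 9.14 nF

Step 1 — Angular frequency: ω = 2π·f = 2π·7270 = 4.568e+04 rad/s.
Step 2 — Component impedances:
  Z1: Z = jωL = j·4.568e+04·0.0442 = 0 + j2019 Ω
  Z2: Z = jωL = j·4.568e+04·0.0561 = 0 + j2563 Ω
  Z3: Z = 1/(jωC) = -j/(ω·C) = 0 - j2395 Ω
Step 3 — With the output port shorted to ground, the output series arm Z2 runs from the junction to ground; the shunt arm Z3 also runs from the junction to ground. They appear in parallel: Z3 || Z2 = 0 - j3.667e+04 Ω.
Step 4 — Series with input arm Z1: Z_in = Z1 + (Z3 || Z2) = 0 - j3.465e+04 Ω = 3.465e+04∠-90.0° Ω.

Z = 0 - j3.465e+04 Ω = 3.465e+04∠-90.0° Ω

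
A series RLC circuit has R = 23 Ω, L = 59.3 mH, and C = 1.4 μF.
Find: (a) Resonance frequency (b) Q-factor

Step 1 — Resonance condition Im(Z)=0 gives ω₀ = 1/√(LC).
Step 2 — ω₀ = 1/√(0.0593·1.4e-06) = 3471 rad/s.
Step 3 — f₀ = ω₀/(2π) = 552.4 Hz.
Step 4 — Series Q: Q = ω₀L/R = 3471·0.0593/23 = 8.948.

(a) f₀ = 552.4 Hz  (b) Q = 8.948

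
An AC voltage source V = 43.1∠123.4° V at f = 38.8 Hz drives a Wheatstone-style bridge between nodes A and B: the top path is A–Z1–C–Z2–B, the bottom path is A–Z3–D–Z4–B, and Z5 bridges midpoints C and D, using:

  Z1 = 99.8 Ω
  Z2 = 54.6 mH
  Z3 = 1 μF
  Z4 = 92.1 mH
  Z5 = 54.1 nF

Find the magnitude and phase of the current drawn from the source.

Step 1 — Angular frequency: ω = 2π·f = 2π·38.8 = 243.8 rad/s.
Step 2 — Component impedances:
  Z1: Z = R = 99.8 Ω
  Z2: Z = jωL = j·243.8·0.0546 = 0 + j13.31 Ω
  Z3: Z = 1/(jωC) = -j/(ω·C) = 0 - j4102 Ω
  Z4: Z = jωL = j·243.8·0.0921 = 0 + j22.45 Ω
  Z5: Z = 1/(jωC) = -j/(ω·C) = 0 - j7.582e+04 Ω
Step 3 — Bridge requires nodal analysis (the Z5 bridge couples midpoints C and D, so the two paths cannot be reduced to a simple series/parallel combination). Setting node B to ground and injecting 1 A at node A, the 3-node admittance system at A, C, D solves to V_A = Z_AB = 100.4 + j10.89 Ω = 101∠6.2° Ω.
Step 4 — Source phasor: V = 43.1∠123.4° V = -23.73 + j35.98 V.
Step 5 — Ohm's law: I = V / Z_total = (-23.73 + j35.98) / (100.4 + j10.89) = -0.1951 + j0.3796 A.
Step 6 — Convert to polar: |I| = 0.4268 A, ∠I = 117.2°.

I = 0.4268∠117.2° A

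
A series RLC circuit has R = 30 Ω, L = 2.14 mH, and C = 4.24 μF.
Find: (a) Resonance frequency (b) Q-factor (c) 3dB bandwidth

Step 1 — Resonance: ω₀ = 1/√(LC) = 1/√(0.00214·4.24e-06) = 1.05e+04 rad/s.
Step 2 — f₀ = ω₀/(2π) = 1671 Hz.
Step 3 — Series Q: Q = ω₀L/R = 1.05e+04·0.00214/30 = 0.7489.
Step 4 — Bandwidth: Δω = ω₀/Q = 1.402e+04 rad/s; BW = Δω/(2π) = 2231 Hz.

(a) f₀ = 1671 Hz  (b) Q = 0.7489  (c) BW = 2231 Hz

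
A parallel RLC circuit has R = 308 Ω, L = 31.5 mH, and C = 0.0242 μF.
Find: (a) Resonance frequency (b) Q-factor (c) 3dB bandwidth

Step 1 — Resonance: ω₀ = 1/√(LC) = 1/√(0.0315·2.42e-08) = 3.622e+04 rad/s.
Step 2 — f₀ = ω₀/(2π) = 5764 Hz.
Step 3 — Parallel Q: Q = R/(ω₀L) = 308/(3.622e+04·0.0315) = 0.27.
Step 4 — Bandwidth: Δω = ω₀/Q = 1.342e+05 rad/s; BW = Δω/(2π) = 2.135e+04 Hz.

(a) f₀ = 5764 Hz  (b) Q = 0.27  (c) BW = 2.135e+04 Hz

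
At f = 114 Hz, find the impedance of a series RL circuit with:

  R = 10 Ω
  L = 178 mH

Step 1 — Angular frequency: ω = 2π·f = 2π·114 = 716.3 rad/s.
Step 2 — Component impedances:
  R: Z = R = 10 Ω
  L: Z = jωL = j·716.3·0.178 = 0 + j127.5 Ω
Step 3 — Series combination: Z_total = R + L = 10 + j127.5 Ω = 127.9∠85.5° Ω.

Z = 10 + j127.5 Ω = 127.9∠85.5° Ω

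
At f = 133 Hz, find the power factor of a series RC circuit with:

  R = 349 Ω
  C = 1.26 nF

Step 1 — Angular frequency: ω = 2π·f = 2π·133 = 835.7 rad/s.
Step 2 — Component impedances:
  R: Z = R = 349 Ω
  C: Z = 1/(jωC) = -j/(ω·C) = 0 - j9.497e+05 Ω
Step 3 — Series combination: Z_total = R + C = 349 - j9.497e+05 Ω = 9.497e+05∠-90.0° Ω.
Step 4 — Power factor: PF = cos(φ) = Re(Z)/|Z| = 349/9.497e+05 = 0.0003675.
Step 5 — Type: Im(Z) = -9.497e+05 ⇒ leading (phase φ = -90.0°).

PF = 0.0003675 (leading, φ = -90.0°)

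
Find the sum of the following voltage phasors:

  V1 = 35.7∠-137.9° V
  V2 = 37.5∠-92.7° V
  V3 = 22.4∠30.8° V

Step 1 — Convert each phasor to rectangular form:
  V1 = 35.7·(cos(-137.9°) + j·sin(-137.9°)) = -26.49 - j23.93 V
  V2 = 37.5·(cos(-92.7°) + j·sin(-92.7°)) = -1.766 - j37.46 V
  V3 = 22.4·(cos(30.8°) + j·sin(30.8°)) = 19.24 + j11.47 V
Step 2 — Sum components: V_total = -9.014 - j49.92 V.
Step 3 — Convert to polar: |V_total| = 50.73 V, ∠V_total = -100.2°.

V_total = 50.73∠-100.2° V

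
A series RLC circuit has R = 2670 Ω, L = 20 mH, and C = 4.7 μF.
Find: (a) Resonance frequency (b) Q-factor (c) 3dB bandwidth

Step 1 — Resonance condition Im(Z)=0 gives ω₀ = 1/√(LC).
Step 2 — ω₀ = 1/√(0.02·4.7e-06) = 3262 rad/s.
Step 3 — f₀ = ω₀/(2π) = 519.1 Hz.
Step 4 — Series Q: Q = ω₀L/R = 3262·0.02/2670 = 0.02443.
Step 5 — 3dB bandwidth: Δω = ω₀/Q = 1.335e+05 rad/s; BW = Δω/(2π) = 2.125e+04 Hz.

(a) f₀ = 519.1 Hz  (b) Q = 0.02443  (c) BW = 2.125e+04 Hz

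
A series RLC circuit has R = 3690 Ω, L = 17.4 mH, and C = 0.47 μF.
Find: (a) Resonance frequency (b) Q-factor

Step 1 — Resonance condition Im(Z)=0 gives ω₀ = 1/√(LC).
Step 2 — ω₀ = 1/√(0.0174·4.7e-07) = 1.106e+04 rad/s.
Step 3 — f₀ = ω₀/(2π) = 1760 Hz.
Step 4 — Series Q: Q = ω₀L/R = 1.106e+04·0.0174/3690 = 0.05214.

(a) f₀ = 1760 Hz  (b) Q = 0.05214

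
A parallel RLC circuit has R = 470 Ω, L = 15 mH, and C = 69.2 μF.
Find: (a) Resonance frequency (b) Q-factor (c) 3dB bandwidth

Step 1 — Resonance: ω₀ = 1/√(LC) = 1/√(0.015·6.92e-05) = 981.5 rad/s.
Step 2 — f₀ = ω₀/(2π) = 156.2 Hz.
Step 3 — Parallel Q: Q = R/(ω₀L) = 470/(981.5·0.015) = 31.92.
Step 4 — Bandwidth: Δω = ω₀/Q = 30.75 rad/s; BW = Δω/(2π) = 4.893 Hz.

(a) f₀ = 156.2 Hz  (b) Q = 31.92  (c) BW = 4.893 Hz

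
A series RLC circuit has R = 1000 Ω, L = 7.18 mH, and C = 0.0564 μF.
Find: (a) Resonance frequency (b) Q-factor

Step 1 — Resonance condition Im(Z)=0 gives ω₀ = 1/√(LC).
Step 2 — ω₀ = 1/√(0.00718·5.64e-08) = 4.969e+04 rad/s.
Step 3 — f₀ = ω₀/(2π) = 7909 Hz.
Step 4 — Series Q: Q = ω₀L/R = 4.969e+04·0.00718/1000 = 0.3568.

(a) f₀ = 7909 Hz  (b) Q = 0.3568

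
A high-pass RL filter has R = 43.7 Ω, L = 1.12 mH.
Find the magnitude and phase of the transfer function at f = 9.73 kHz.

Step 1 — Angular frequency: ω = 2π·9730 = 6.114e+04 rad/s.
Step 2 — Transfer function: H(jω) = jωL/(R + jωL).
Step 3 — Numerator jωL = j·68.47; denominator R + jωL = 43.7 + j68.47.
Step 4 — H = 0.7106 + j0.4535.
Step 5 — Magnitude: |H| = 0.843 (-1.5 dB); phase: φ = 32.5°.

|H| = 0.843 (-1.5 dB), φ = 32.5°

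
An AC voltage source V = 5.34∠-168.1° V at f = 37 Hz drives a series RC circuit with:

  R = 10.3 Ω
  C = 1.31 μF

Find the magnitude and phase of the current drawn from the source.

Step 1 — Angular frequency: ω = 2π·f = 2π·37 = 232.5 rad/s.
Step 2 — Component impedances:
  R: Z = R = 10.3 Ω
  C: Z = 1/(jωC) = -j/(ω·C) = 0 - j3284 Ω
Step 3 — Series combination: Z_total = R + C = 10.3 - j3284 Ω = 3284∠-89.8° Ω.
Step 4 — Source phasor: V = 5.34∠-168.1° V = -5.225 - j1.101 V.
Step 5 — Ohm's law: I = V / Z_total = (-5.225 - j1.101) / (10.3 - j3284) = 0.0003303 - j0.001592 A.
Step 6 — Convert to polar: |I| = 0.001626 A, ∠I = -78.3°.

I = 0.001626∠-78.3° A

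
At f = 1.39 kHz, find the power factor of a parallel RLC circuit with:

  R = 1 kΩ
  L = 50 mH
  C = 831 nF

Step 1 — Angular frequency: ω = 2π·f = 2π·1390 = 8734 rad/s.
Step 2 — Component impedances:
  R: Z = R = 1000 Ω
  L: Z = jωL = j·8734·0.05 = 0 + j436.7 Ω
  C: Z = 1/(jωC) = -j/(ω·C) = 0 - j137.8 Ω
Step 3 — Parallel combination: 1/Z_total = 1/R + 1/L + 1/C; Z_total = 38.94 - j193.5 Ω = 197.3∠-78.6° Ω.
Step 4 — Power factor: PF = cos(φ) = Re(Z)/|Z| = 38.945/197.34 = 0.1973.
Step 5 — Type: Im(Z) = -193.5 ⇒ leading (phase φ = -78.6°).

PF = 0.1973 (leading, φ = -78.6°)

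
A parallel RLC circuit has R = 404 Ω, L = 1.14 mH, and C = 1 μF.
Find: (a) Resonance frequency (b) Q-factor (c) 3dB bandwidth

Step 1 — Resonance: ω₀ = 1/√(LC) = 1/√(0.00114·1e-06) = 2.962e+04 rad/s.
Step 2 — f₀ = ω₀/(2π) = 4714 Hz.
Step 3 — Parallel Q: Q = R/(ω₀L) = 404/(2.962e+04·0.00114) = 11.97.
Step 4 — Bandwidth: Δω = ω₀/Q = 2475 rad/s; BW = Δω/(2π) = 393.9 Hz.

(a) f₀ = 4714 Hz  (b) Q = 11.97  (c) BW = 393.9 Hz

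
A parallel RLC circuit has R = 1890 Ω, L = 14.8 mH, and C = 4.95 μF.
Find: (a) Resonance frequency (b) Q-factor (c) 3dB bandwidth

Step 1 — Resonance: ω₀ = 1/√(LC) = 1/√(0.0148·4.95e-06) = 3695 rad/s.
Step 2 — f₀ = ω₀/(2π) = 588 Hz.
Step 3 — Parallel Q: Q = R/(ω₀L) = 1890/(3695·0.0148) = 34.56.
Step 4 — Bandwidth: Δω = ω₀/Q = 106.9 rad/s; BW = Δω/(2π) = 17.01 Hz.

(a) f₀ = 588 Hz  (b) Q = 34.56  (c) BW = 17.01 Hz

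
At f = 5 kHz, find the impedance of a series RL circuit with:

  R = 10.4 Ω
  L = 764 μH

Step 1 — Angular frequency: ω = 2π·f = 2π·5000 = 3.142e+04 rad/s.
Step 2 — Component impedances:
  R: Z = R = 10.4 Ω
  L: Z = jωL = j·3.142e+04·0.000764 = 0 + j24 Ω
Step 3 — Series combination: Z_total = R + L = 10.4 + j24 Ω = 26.16∠66.6° Ω.

Z = 10.4 + j24 Ω = 26.16∠66.6° Ω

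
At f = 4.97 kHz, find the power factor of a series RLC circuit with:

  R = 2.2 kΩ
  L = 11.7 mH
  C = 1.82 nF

Step 1 — Angular frequency: ω = 2π·f = 2π·4970 = 3.123e+04 rad/s.
Step 2 — Component impedances:
  R: Z = R = 2200 Ω
  L: Z = jωL = j·3.123e+04·0.0117 = 0 + j365.4 Ω
  C: Z = 1/(jωC) = -j/(ω·C) = 0 - j1.76e+04 Ω
Step 3 — Series combination: Z_total = R + L + C = 2200 - j1.723e+04 Ω = 1.737e+04∠-82.7° Ω.
Step 4 — Power factor: PF = cos(φ) = Re(Z)/|Z| = 2200/1.737e+04 = 0.1267.
Step 5 — Type: Im(Z) = -1.723e+04 ⇒ leading (phase φ = -82.7°).

PF = 0.1267 (leading, φ = -82.7°)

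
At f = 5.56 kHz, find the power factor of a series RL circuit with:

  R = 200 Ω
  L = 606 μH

Step 1 — Angular frequency: ω = 2π·f = 2π·5560 = 3.493e+04 rad/s.
Step 2 — Component impedances:
  R: Z = R = 200 Ω
  L: Z = jωL = j·3.493e+04·0.000606 = 0 + j21.17 Ω
Step 3 — Series combination: Z_total = R + L = 200 + j21.17 Ω = 201.1∠6.0° Ω.
Step 4 — Power factor: PF = cos(φ) = Re(Z)/|Z| = 200/201.12 = 0.9944.
Step 5 — Type: Im(Z) = 21.17 ⇒ lagging (phase φ = 6.0°).

PF = 0.9944 (lagging, φ = 6.0°)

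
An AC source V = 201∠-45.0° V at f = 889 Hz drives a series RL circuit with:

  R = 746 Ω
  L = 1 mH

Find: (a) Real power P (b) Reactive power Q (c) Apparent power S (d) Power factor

Step 1 — Angular frequency: ω = 2π·f = 2π·889 = 5586 rad/s.
Step 2 — Component impedances:
  R: Z = R = 746 Ω
  L: Z = jωL = j·5586·0.001 = 0 + j5.586 Ω
Step 3 — Series combination: Z_total = R + L = 746 + j5.586 Ω = 746∠0.4° Ω.
Step 4 — Source phasor: V = 201∠-45.0° V = 142.1 - j142.1 V.
Step 5 — Current: I = V / Z = 0.1891 - j0.1919 A = 0.2694∠-45.4° A.
Step 6 — Complex power: S = V·I* = 54.15 + j0.4055 VA.
Step 7 — Real power: P = Re(S) = 54.15 W.
Step 8 — Reactive power: Q = Im(S) = 0.4055 VAR.
Step 9 — Apparent power: |S| = 54.16 VA.
Step 10 — Power factor: PF = P/|S| = 1 (lagging).

(a) P = 54.15 W  (b) Q = 0.4055 VAR  (c) S = 54.16 VA  (d) PF = 1 (lagging)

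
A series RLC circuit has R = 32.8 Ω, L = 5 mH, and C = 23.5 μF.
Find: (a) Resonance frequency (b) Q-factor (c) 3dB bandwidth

Step 1 — Resonance condition Im(Z)=0 gives ω₀ = 1/√(LC).
Step 2 — ω₀ = 1/√(0.005·2.35e-05) = 2917 rad/s.
Step 3 — f₀ = ω₀/(2π) = 464.3 Hz.
Step 4 — Series Q: Q = ω₀L/R = 2917·0.005/32.8 = 0.4447.
Step 5 — 3dB bandwidth: Δω = ω₀/Q = 6560 rad/s; BW = Δω/(2π) = 1044 Hz.

(a) f₀ = 464.3 Hz  (b) Q = 0.4447  (c) BW = 1044 Hz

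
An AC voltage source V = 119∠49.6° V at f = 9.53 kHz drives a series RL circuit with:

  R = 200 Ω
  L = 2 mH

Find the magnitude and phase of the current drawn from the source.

Step 1 — Angular frequency: ω = 2π·f = 2π·9530 = 5.988e+04 rad/s.
Step 2 — Component impedances:
  R: Z = R = 200 Ω
  L: Z = jωL = j·5.988e+04·0.002 = 0 + j119.8 Ω
Step 3 — Series combination: Z_total = R + L = 200 + j119.8 Ω = 233.1∠30.9° Ω.
Step 4 — Source phasor: V = 119∠49.6° V = 77.13 + j90.62 V.
Step 5 — Ohm's law: I = V / Z_total = (77.13 + j90.62) / (200 + j119.8) = 0.4836 + j0.1636 A.
Step 6 — Convert to polar: |I| = 0.5105 A, ∠I = 18.7°.

I = 0.5105∠18.7° A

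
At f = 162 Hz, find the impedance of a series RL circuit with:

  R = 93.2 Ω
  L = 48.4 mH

Step 1 — Angular frequency: ω = 2π·f = 2π·162 = 1018 rad/s.
Step 2 — Component impedances:
  R: Z = R = 93.2 Ω
  L: Z = jωL = j·1018·0.0484 = 0 + j49.27 Ω
Step 3 — Series combination: Z_total = R + L = 93.2 + j49.27 Ω = 105.4∠27.9° Ω.

Z = 93.2 + j49.27 Ω = 105.4∠27.9° Ω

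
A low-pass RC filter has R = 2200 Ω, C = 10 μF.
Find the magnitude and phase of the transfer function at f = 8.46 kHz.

Step 1 — Angular frequency: ω = 2π·8460 = 5.316e+04 rad/s.
Step 2 — Transfer function: H(jω) = 1/(1 + jωRC).
Step 3 — Denominator: 1 + jωRC = 1 + j·5.316e+04·2200·1e-05 = 1 + j1169.
Step 4 — H = 7.312e-07 - j0.0008551.
Step 5 — Magnitude: |H| = 0.0008551 (-61.4 dB); phase: φ = -90.0°.

|H| = 0.0008551 (-61.4 dB), φ = -90.0°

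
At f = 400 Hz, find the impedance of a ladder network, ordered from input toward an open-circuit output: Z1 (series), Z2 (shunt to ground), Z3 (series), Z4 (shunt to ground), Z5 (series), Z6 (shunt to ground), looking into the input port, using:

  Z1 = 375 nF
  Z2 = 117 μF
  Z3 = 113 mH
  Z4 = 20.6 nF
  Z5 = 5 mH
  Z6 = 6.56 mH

Step 1 — Angular frequency: ω = 2π·f = 2π·400 = 2513 rad/s.
Step 2 — Component impedances:
  Z1: Z = 1/(jωC) = -j/(ω·C) = 0 - j1061 Ω
  Z2: Z = 1/(jωC) = -j/(ω·C) = 0 - j3.401 Ω
  Z3: Z = jωL = j·2513·0.113 = 0 + j284 Ω
  Z4: Z = 1/(jωC) = -j/(ω·C) = 0 - j1.931e+04 Ω
  Z5: Z = jωL = j·2513·0.005 = 0 + j12.57 Ω
  Z6: Z = jωL = j·2513·0.00656 = 0 + j16.49 Ω
Step 3 — Ladder network (open output): work backward from the far end, alternating series and parallel combinations. Z_in = 0 - j1064 Ω = 1064∠-90.0° Ω.

Z = 0 - j1064 Ω = 1064∠-90.0° Ω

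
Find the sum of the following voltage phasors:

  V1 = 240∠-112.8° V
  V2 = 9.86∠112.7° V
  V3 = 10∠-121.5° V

Step 1 — Convert each phasor to rectangular form:
  V1 = 240·(cos(-112.8°) + j·sin(-112.8°)) = -93 - j221.2 V
  V2 = 9.86·(cos(112.7°) + j·sin(112.7°)) = -3.805 + j9.096 V
  V3 = 10·(cos(-121.5°) + j·sin(-121.5°)) = -5.225 - j8.526 V
Step 2 — Sum components: V_total = -102 - j220.7 V.
Step 3 — Convert to polar: |V_total| = 243.1 V, ∠V_total = -114.8°.

V_total = 243.1∠-114.8° V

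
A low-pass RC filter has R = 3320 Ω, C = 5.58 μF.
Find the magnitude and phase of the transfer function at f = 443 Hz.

Step 1 — Angular frequency: ω = 2π·443 = 2783 rad/s.
Step 2 — Transfer function: H(jω) = 1/(1 + jωRC).
Step 3 — Denominator: 1 + jωRC = 1 + j·2783·3320·5.58e-06 = 1 + j51.57.
Step 4 — H = 0.0003759 - j0.01939.
Step 5 — Magnitude: |H| = 0.01939 (-34.2 dB); phase: φ = -88.9°.

|H| = 0.01939 (-34.2 dB), φ = -88.9°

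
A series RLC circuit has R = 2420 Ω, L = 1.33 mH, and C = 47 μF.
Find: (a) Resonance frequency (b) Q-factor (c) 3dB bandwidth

Step 1 — Resonance condition Im(Z)=0 gives ω₀ = 1/√(LC).
Step 2 — ω₀ = 1/√(0.00133·4.7e-05) = 4000 rad/s.
Step 3 — f₀ = ω₀/(2π) = 636.6 Hz.
Step 4 — Series Q: Q = ω₀L/R = 4000·0.00133/2420 = 0.002198.
Step 5 — 3dB bandwidth: Δω = ω₀/Q = 1.82e+06 rad/s; BW = Δω/(2π) = 2.896e+05 Hz.

(a) f₀ = 636.6 Hz  (b) Q = 0.002198  (c) BW = 2.896e+05 Hz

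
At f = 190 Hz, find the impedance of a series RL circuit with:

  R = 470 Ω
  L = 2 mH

Step 1 — Angular frequency: ω = 2π·f = 2π·190 = 1194 rad/s.
Step 2 — Component impedances:
  R: Z = R = 470 Ω
  L: Z = jωL = j·1194·0.002 = 0 + j2.388 Ω
Step 3 — Series combination: Z_total = R + L = 470 + j2.388 Ω = 470∠0.3° Ω.

Z = 470 + j2.388 Ω = 470∠0.3° Ω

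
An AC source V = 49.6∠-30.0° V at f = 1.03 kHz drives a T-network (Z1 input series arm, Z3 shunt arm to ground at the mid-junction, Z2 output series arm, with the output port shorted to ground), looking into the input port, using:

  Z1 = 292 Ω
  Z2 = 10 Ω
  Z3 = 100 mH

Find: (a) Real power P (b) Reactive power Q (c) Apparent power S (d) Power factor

Step 1 — Angular frequency: ω = 2π·f = 2π·1030 = 6472 rad/s.
Step 2 — Component impedances:
  Z1: Z = R = 292 Ω
  Z2: Z = R = 10 Ω
  Z3: Z = jωL = j·6472·0.1 = 0 + j647.2 Ω
Step 3 — With the output port shorted to ground, the output series arm Z2 runs from the junction to ground; the shunt arm Z3 also runs from the junction to ground. They appear in parallel: Z3 || Z2 = 9.998 + j0.1545 Ω.
Step 4 — Series with input arm Z1: Z_in = Z1 + (Z3 || Z2) = 302 + j0.1545 Ω = 302∠0.0° Ω.
Step 5 — Source phasor: V = 49.6∠-30.0° V = 42.95 - j24.8 V.
Step 6 — Current: I = V / Z = 0.1422 - j0.08219 A = 0.1642∠-30.0° A.
Step 7 — Complex power: S = V·I* = 8.146 + j0.004167 VA.
Step 8 — Real power: P = Re(S) = 8.146 W.
Step 9 — Reactive power: Q = Im(S) = 0.004167 VAR.
Step 10 — Apparent power: |S| = 8.146 VA.
Step 11 — Power factor: PF = P/|S| = 1 (lagging).

(a) P = 8.146 W  (b) Q = 0.004167 VAR  (c) S = 8.146 VA  (d) PF = 1 (lagging)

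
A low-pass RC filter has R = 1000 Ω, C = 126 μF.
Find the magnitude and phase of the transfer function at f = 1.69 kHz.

Step 1 — Angular frequency: ω = 2π·1690 = 1.062e+04 rad/s.
Step 2 — Transfer function: H(jω) = 1/(1 + jωRC).
Step 3 — Denominator: 1 + jωRC = 1 + j·1.062e+04·1000·0.000126 = 1 + j1338.
Step 4 — H = 5.586e-07 - j0.0007474.
Step 5 — Magnitude: |H| = 0.0007474 (-62.5 dB); phase: φ = -90.0°.

|H| = 0.0007474 (-62.5 dB), φ = -90.0°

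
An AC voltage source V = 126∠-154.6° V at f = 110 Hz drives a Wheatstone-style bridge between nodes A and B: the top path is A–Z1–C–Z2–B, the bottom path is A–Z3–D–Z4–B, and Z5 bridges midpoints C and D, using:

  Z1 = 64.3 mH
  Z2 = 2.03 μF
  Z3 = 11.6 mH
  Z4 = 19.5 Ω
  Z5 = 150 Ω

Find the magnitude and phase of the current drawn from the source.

Step 1 — Angular frequency: ω = 2π·f = 2π·110 = 691.2 rad/s.
Step 2 — Component impedances:
  Z1: Z = jωL = j·691.2·0.0643 = 0 + j44.44 Ω
  Z2: Z = 1/(jωC) = -j/(ω·C) = 0 - j712.7 Ω
  Z3: Z = jωL = j·691.2·0.0116 = 0 + j8.017 Ω
  Z4: Z = R = 19.5 Ω
  Z5: Z = R = 150 Ω
Step 3 — Bridge requires nodal analysis (the Z5 bridge couples midpoints C and D, so the two paths cannot be reduced to a simple series/parallel combination). Setting node B to ground and injecting 1 A at node A, the 3-node admittance system at A, C, D solves to V_A = Z_AB = 20.32 + j7.21 Ω = 21.56∠19.5° Ω.
Step 4 — Source phasor: V = 126∠-154.6° V = -113.8 - j54.05 V.
Step 5 — Ohm's law: I = V / Z_total = (-113.8 - j54.05) / (20.32 + j7.21) = -5.814 - j0.5968 A.
Step 6 — Convert to polar: |I| = 5.844 A, ∠I = -174.1°.

I = 5.844∠-174.1° A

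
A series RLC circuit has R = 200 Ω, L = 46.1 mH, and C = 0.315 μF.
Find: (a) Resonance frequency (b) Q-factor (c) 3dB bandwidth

Step 1 — Resonance condition Im(Z)=0 gives ω₀ = 1/√(LC).
Step 2 — ω₀ = 1/√(0.0461·3.15e-07) = 8298 rad/s.
Step 3 — f₀ = ω₀/(2π) = 1321 Hz.
Step 4 — Series Q: Q = ω₀L/R = 8298·0.0461/200 = 1.913.
Step 5 — 3dB bandwidth: Δω = ω₀/Q = 4338 rad/s; BW = Δω/(2π) = 690.5 Hz.

(a) f₀ = 1321 Hz  (b) Q = 1.913  (c) BW = 690.5 Hz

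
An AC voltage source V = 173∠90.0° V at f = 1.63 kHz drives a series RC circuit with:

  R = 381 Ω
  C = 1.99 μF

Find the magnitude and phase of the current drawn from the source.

Step 1 — Angular frequency: ω = 2π·f = 2π·1630 = 1.024e+04 rad/s.
Step 2 — Component impedances:
  R: Z = R = 381 Ω
  C: Z = 1/(jωC) = -j/(ω·C) = 0 - j49.07 Ω
Step 3 — Series combination: Z_total = R + C = 381 - j49.07 Ω = 384.1∠-7.3° Ω.
Step 4 — Source phasor: V = 173∠90.0° V = 0 + j173 V.
Step 5 — Ohm's law: I = V / Z_total = (0 + j173) / (381 - j49.07) = -0.05752 + j0.4467 A.
Step 6 — Convert to polar: |I| = 0.4503 A, ∠I = 97.3°.

I = 0.4503∠97.3° A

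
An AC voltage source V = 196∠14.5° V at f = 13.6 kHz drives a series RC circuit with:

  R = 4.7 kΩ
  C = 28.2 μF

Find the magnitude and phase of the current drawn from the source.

Step 1 — Angular frequency: ω = 2π·f = 2π·1.36e+04 = 8.545e+04 rad/s.
Step 2 — Component impedances:
  R: Z = R = 4700 Ω
  C: Z = 1/(jωC) = -j/(ω·C) = 0 - j0.415 Ω
Step 3 — Series combination: Z_total = R + C = 4700 - j0.415 Ω = 4700∠-0.0° Ω.
Step 4 — Source phasor: V = 196∠14.5° V = 189.8 + j49.07 V.
Step 5 — Ohm's law: I = V / Z_total = (189.8 + j49.07) / (4700 - j0.415) = 0.04037 + j0.01044 A.
Step 6 — Convert to polar: |I| = 0.0417 A, ∠I = 14.5°.

I = 0.0417∠14.5° A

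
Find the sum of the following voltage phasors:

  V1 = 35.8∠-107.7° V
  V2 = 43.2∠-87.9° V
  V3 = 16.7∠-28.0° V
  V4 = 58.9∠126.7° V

Step 1 — Convert each phasor to rectangular form:
  V1 = 35.8·(cos(-107.7°) + j·sin(-107.7°)) = -10.88 - j34.11 V
  V2 = 43.2·(cos(-87.9°) + j·sin(-87.9°)) = 1.583 - j43.17 V
  V3 = 16.7·(cos(-28.0°) + j·sin(-28.0°)) = 14.75 - j7.84 V
  V4 = 58.9·(cos(126.7°) + j·sin(126.7°)) = -35.2 + j47.22 V
Step 2 — Sum components: V_total = -29.76 - j37.89 V.
Step 3 — Convert to polar: |V_total| = 48.18 V, ∠V_total = -128.1°.

V_total = 48.18∠-128.1° V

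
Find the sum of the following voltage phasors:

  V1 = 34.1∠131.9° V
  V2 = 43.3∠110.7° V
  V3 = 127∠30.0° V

Step 1 — Convert each phasor to rectangular form:
  V1 = 34.1·(cos(131.9°) + j·sin(131.9°)) = -22.77 + j25.38 V
  V2 = 43.3·(cos(110.7°) + j·sin(110.7°)) = -15.31 + j40.5 V
  V3 = 127·(cos(30.0°) + j·sin(30.0°)) = 110 + j63.5 V
Step 2 — Sum components: V_total = 71.91 + j129.4 V.
Step 3 — Convert to polar: |V_total| = 148 V, ∠V_total = 60.9°.

V_total = 148∠60.9° V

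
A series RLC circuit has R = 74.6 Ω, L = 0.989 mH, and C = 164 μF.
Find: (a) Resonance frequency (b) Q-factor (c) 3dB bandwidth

Step 1 — Resonance: ω₀ = 1/√(LC) = 1/√(0.000989·0.000164) = 2483 rad/s.
Step 2 — f₀ = ω₀/(2π) = 395.2 Hz.
Step 3 — Series Q: Q = ω₀L/R = 2483·0.000989/74.6 = 0.03292.
Step 4 — Bandwidth: Δω = ω₀/Q = 7.543e+04 rad/s; BW = Δω/(2π) = 1.201e+04 Hz.

(a) f₀ = 395.2 Hz  (b) Q = 0.03292  (c) BW = 1.201e+04 Hz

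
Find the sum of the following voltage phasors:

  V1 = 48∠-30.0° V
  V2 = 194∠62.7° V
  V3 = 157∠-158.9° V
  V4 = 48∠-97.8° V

Step 1 — Convert each phasor to rectangular form:
  V1 = 48·(cos(-30.0°) + j·sin(-30.0°)) = 41.57 - j24 V
  V2 = 194·(cos(62.7°) + j·sin(62.7°)) = 88.98 + j172.4 V
  V3 = 157·(cos(-158.9°) + j·sin(-158.9°)) = -146.5 - j56.52 V
  V4 = 48·(cos(-97.8°) + j·sin(-97.8°)) = -6.514 - j47.56 V
Step 2 — Sum components: V_total = -22.44 + j44.32 V.
Step 3 — Convert to polar: |V_total| = 49.67 V, ∠V_total = 116.9°.

V_total = 49.67∠116.9° V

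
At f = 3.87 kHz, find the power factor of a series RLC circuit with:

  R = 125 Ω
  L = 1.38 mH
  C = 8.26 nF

Step 1 — Angular frequency: ω = 2π·f = 2π·3870 = 2.432e+04 rad/s.
Step 2 — Component impedances:
  R: Z = R = 125 Ω
  L: Z = jωL = j·2.432e+04·0.00138 = 0 + j33.56 Ω
  C: Z = 1/(jωC) = -j/(ω·C) = 0 - j4979 Ω
Step 3 — Series combination: Z_total = R + L + C = 125 - j4945 Ω = 4947∠-88.6° Ω.
Step 4 — Power factor: PF = cos(φ) = Re(Z)/|Z| = 125/4947 = 0.02527.
Step 5 — Type: Im(Z) = -4945 ⇒ leading (phase φ = -88.6°).

PF = 0.02527 (leading, φ = -88.6°)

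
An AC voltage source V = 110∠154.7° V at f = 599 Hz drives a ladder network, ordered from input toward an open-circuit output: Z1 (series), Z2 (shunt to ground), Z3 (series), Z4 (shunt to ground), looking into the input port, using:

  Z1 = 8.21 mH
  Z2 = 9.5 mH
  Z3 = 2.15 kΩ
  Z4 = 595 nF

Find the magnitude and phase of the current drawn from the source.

Step 1 — Angular frequency: ω = 2π·f = 2π·599 = 3764 rad/s.
Step 2 — Component impedances:
  Z1: Z = jωL = j·3764·0.00821 = 0 + j30.9 Ω
  Z2: Z = jωL = j·3764·0.0095 = 0 + j35.75 Ω
  Z3: Z = R = 2150 Ω
  Z4: Z = 1/(jωC) = -j/(ω·C) = 0 - j446.6 Ω
Step 3 — Ladder network (open output): work backward from the far end, alternating series and parallel combinations. Z_in = 0.5737 + j66.76 Ω = 66.77∠89.5° Ω.
Step 4 — Source phasor: V = 110∠154.7° V = -99.45 + j47.01 V.
Step 5 — Ohm's law: I = V / Z_total = (-99.45 + j47.01) / (0.5737 + j66.76) = 0.6913 + j1.496 A.
Step 6 — Convert to polar: |I| = 1.648 A, ∠I = 65.2°.

I = 1.648∠65.2° A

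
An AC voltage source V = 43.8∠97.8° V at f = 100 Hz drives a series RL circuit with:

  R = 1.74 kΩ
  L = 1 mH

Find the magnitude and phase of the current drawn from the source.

Step 1 — Angular frequency: ω = 2π·f = 2π·100 = 628.3 rad/s.
Step 2 — Component impedances:
  R: Z = R = 1740 Ω
  L: Z = jωL = j·628.3·0.001 = 0 + j0.6283 Ω
Step 3 — Series combination: Z_total = R + L = 1740 + j0.6283 Ω = 1740∠0.0° Ω.
Step 4 — Source phasor: V = 43.8∠97.8° V = -5.944 + j43.39 V.
Step 5 — Ohm's law: I = V / Z_total = (-5.944 + j43.39) / (1740 + j0.6283) = -0.003407 + j0.02494 A.
Step 6 — Convert to polar: |I| = 0.02517 A, ∠I = 97.8°.

I = 0.02517∠97.8° A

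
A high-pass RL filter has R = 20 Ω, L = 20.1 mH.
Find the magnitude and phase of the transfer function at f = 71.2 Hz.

Step 1 — Angular frequency: ω = 2π·71.2 = 447.4 rad/s.
Step 2 — Transfer function: H(jω) = jωL/(R + jωL).
Step 3 — Numerator jωL = j·8.992; denominator R + jωL = 20 + j8.992.
Step 4 — H = 0.1681 + j0.374.
Step 5 — Magnitude: |H| = 0.4101 (-7.7 dB); phase: φ = 65.8°.

|H| = 0.4101 (-7.7 dB), φ = 65.8°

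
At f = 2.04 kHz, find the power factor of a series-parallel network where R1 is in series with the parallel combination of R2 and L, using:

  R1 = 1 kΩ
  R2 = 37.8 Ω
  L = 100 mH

Step 1 — Angular frequency: ω = 2π·f = 2π·2040 = 1.282e+04 rad/s.
Step 2 — Component impedances:
  R1: Z = R = 1000 Ω
  R2: Z = R = 37.8 Ω
  L: Z = jωL = j·1.282e+04·0.1 = 0 + j1282 Ω
Step 3 — Parallel branch: R2 || L = 1/(1/R2 + 1/L) = 37.77 + j1.114 Ω.
Step 4 — Series with R1: Z_total = R1 + (R2 || L) = 1038 + j1.114 Ω = 1038∠0.1° Ω.
Step 5 — Power factor: PF = cos(φ) = Re(Z)/|Z| = 1038/1038 = 1.
Step 6 — Type: Im(Z) = 1.114 ⇒ lagging (phase φ = 0.1°).

PF = 1 (lagging, φ = 0.1°)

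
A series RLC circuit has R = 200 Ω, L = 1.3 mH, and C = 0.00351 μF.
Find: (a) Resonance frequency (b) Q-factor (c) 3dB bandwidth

Step 1 — Resonance condition Im(Z)=0 gives ω₀ = 1/√(LC).
Step 2 — ω₀ = 1/√(0.0013·3.51e-09) = 4.681e+05 rad/s.
Step 3 — f₀ = ω₀/(2π) = 7.451e+04 Hz.
Step 4 — Series Q: Q = ω₀L/R = 4.681e+05·0.0013/200 = 3.043.
Step 5 — 3dB bandwidth: Δω = ω₀/Q = 1.538e+05 rad/s; BW = Δω/(2π) = 2.449e+04 Hz.

(a) f₀ = 7.451e+04 Hz  (b) Q = 3.043  (c) BW = 2.449e+04 Hz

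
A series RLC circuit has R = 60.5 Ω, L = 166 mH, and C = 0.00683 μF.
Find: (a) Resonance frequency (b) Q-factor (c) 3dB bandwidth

Step 1 — Resonance: ω₀ = 1/√(LC) = 1/√(0.166·6.83e-09) = 2.97e+04 rad/s.
Step 2 — f₀ = ω₀/(2π) = 4727 Hz.
Step 3 — Series Q: Q = ω₀L/R = 2.97e+04·0.166/60.5 = 81.49.
Step 4 — Bandwidth: Δω = ω₀/Q = 364.5 rad/s; BW = Δω/(2π) = 58.01 Hz.

(a) f₀ = 4727 Hz  (b) Q = 81.49  (c) BW = 58.01 Hz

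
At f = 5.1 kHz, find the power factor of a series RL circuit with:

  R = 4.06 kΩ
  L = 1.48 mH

Step 1 — Angular frequency: ω = 2π·f = 2π·5100 = 3.204e+04 rad/s.
Step 2 — Component impedances:
  R: Z = R = 4060 Ω
  L: Z = jωL = j·3.204e+04·0.00148 = 0 + j47.43 Ω
Step 3 — Series combination: Z_total = R + L = 4060 + j47.43 Ω = 4060∠0.7° Ω.
Step 4 — Power factor: PF = cos(φ) = Re(Z)/|Z| = 4060/4060.3 = 0.9999.
Step 5 — Type: Im(Z) = 47.43 ⇒ lagging (phase φ = 0.7°).

PF = 0.9999 (lagging, φ = 0.7°)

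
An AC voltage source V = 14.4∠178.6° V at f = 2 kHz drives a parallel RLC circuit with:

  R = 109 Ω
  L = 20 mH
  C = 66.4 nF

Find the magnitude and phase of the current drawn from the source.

Step 1 — Angular frequency: ω = 2π·f = 2π·2000 = 1.257e+04 rad/s.
Step 2 — Component impedances:
  R: Z = R = 109 Ω
  L: Z = jωL = j·1.257e+04·0.02 = 0 + j251.3 Ω
  C: Z = 1/(jωC) = -j/(ω·C) = 0 - j1198 Ω
Step 3 — Parallel combination: 1/Z_total = 1/R + 1/L + 1/C; Z_total = 97.54 + j33.43 Ω = 103.1∠18.9° Ω.
Step 4 — Source phasor: V = 14.4∠178.6° V = -14.4 + j0.3518 V.
Step 5 — Ohm's law: I = V / Z_total = (-14.4 + j0.3518) / (97.54 + j33.43) = -0.131 + j0.04849 A.
Step 6 — Convert to polar: |I| = 0.1397 A, ∠I = 159.7°.

I = 0.1397∠159.7° A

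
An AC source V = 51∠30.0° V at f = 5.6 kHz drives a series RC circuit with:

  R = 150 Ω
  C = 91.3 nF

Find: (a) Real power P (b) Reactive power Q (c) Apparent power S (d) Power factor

Step 1 — Angular frequency: ω = 2π·f = 2π·5600 = 3.519e+04 rad/s.
Step 2 — Component impedances:
  R: Z = R = 150 Ω
  C: Z = 1/(jωC) = -j/(ω·C) = 0 - j311.3 Ω
Step 3 — Series combination: Z_total = R + C = 150 - j311.3 Ω = 345.5∠-64.3° Ω.
Step 4 — Source phasor: V = 51∠30.0° V = 44.17 + j25.5 V.
Step 5 — Current: I = V / Z = -0.01099 + j0.1472 A = 0.1476∠94.3° A.
Step 6 — Complex power: S = V·I* = 3.268 - j6.781 VA.
Step 7 — Real power: P = Re(S) = 3.268 W.
Step 8 — Reactive power: Q = Im(S) = -6.781 VAR.
Step 9 — Apparent power: |S| = 7.527 VA.
Step 10 — Power factor: PF = P/|S| = 0.4341 (leading).

(a) P = 3.268 W  (b) Q = -6.781 VAR  (c) S = 7.527 VA  (d) PF = 0.4341 (leading)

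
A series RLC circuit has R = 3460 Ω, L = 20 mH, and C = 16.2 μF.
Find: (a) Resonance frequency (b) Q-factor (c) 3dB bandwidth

Step 1 — Resonance: ω₀ = 1/√(LC) = 1/√(0.02·1.62e-05) = 1757 rad/s.
Step 2 — f₀ = ω₀/(2π) = 279.6 Hz.
Step 3 — Series Q: Q = ω₀L/R = 1757·0.02/3460 = 0.01016.
Step 4 — Bandwidth: Δω = ω₀/Q = 1.73e+05 rad/s; BW = Δω/(2π) = 2.753e+04 Hz.

(a) f₀ = 279.6 Hz  (b) Q = 0.01016  (c) BW = 2.753e+04 Hz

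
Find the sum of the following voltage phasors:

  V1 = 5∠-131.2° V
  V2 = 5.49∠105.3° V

Step 1 — Convert each phasor to rectangular form:
  V1 = 5·(cos(-131.2°) + j·sin(-131.2°)) = -3.293 - j3.762 V
  V2 = 5.49·(cos(105.3°) + j·sin(105.3°)) = -1.449 + j5.295 V
Step 2 — Sum components: V_total = -4.742 + j1.533 V.
Step 3 — Convert to polar: |V_total| = 4.984 V, ∠V_total = 162.1°.

V_total = 4.984∠162.1° V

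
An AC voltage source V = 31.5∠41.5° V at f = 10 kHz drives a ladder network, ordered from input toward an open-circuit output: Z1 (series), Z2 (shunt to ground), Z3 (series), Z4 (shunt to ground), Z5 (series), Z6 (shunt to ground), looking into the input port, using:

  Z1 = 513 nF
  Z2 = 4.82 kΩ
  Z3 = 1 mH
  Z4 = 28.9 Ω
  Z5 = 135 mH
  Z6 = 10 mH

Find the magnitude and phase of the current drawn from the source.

Step 1 — Angular frequency: ω = 2π·f = 2π·1e+04 = 6.283e+04 rad/s.
Step 2 — Component impedances:
  Z1: Z = 1/(jωC) = -j/(ω·C) = 0 - j31.02 Ω
  Z2: Z = R = 4820 Ω
  Z3: Z = jωL = j·6.283e+04·0.001 = 0 + j62.83 Ω
  Z4: Z = R = 28.9 Ω
  Z5: Z = jωL = j·6.283e+04·0.135 = 0 + j8482 Ω
  Z6: Z = jωL = j·6.283e+04·0.01 = 0 + j628.3 Ω
Step 3 — Ladder network (open output): work backward from the far end, alternating series and parallel combinations. Z_in = 29.53 + j31.14 Ω = 42.92∠46.5° Ω.
Step 4 — Source phasor: V = 31.5∠41.5° V = 23.59 + j20.87 V.
Step 5 — Ohm's law: I = V / Z_total = (23.59 + j20.87) / (29.53 + j31.14) = 0.7311 - j0.06418 A.
Step 6 — Convert to polar: |I| = 0.7339 A, ∠I = -5.0°.

I = 0.7339∠-5.0° A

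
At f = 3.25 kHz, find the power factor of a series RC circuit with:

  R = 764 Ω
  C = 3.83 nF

Step 1 — Angular frequency: ω = 2π·f = 2π·3250 = 2.042e+04 rad/s.
Step 2 — Component impedances:
  R: Z = R = 764 Ω
  C: Z = 1/(jωC) = -j/(ω·C) = 0 - j1.279e+04 Ω
Step 3 — Series combination: Z_total = R + C = 764 - j1.279e+04 Ω = 1.281e+04∠-86.6° Ω.
Step 4 — Power factor: PF = cos(φ) = Re(Z)/|Z| = 764/12809 = 0.05965.
Step 5 — Type: Im(Z) = -1.279e+04 ⇒ leading (phase φ = -86.6°).

PF = 0.05965 (leading, φ = -86.6°)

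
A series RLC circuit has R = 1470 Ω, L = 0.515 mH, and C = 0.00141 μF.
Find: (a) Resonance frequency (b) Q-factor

Step 1 — Resonance condition Im(Z)=0 gives ω₀ = 1/√(LC).
Step 2 — ω₀ = 1/√(0.000515·1.41e-09) = 1.174e+06 rad/s.
Step 3 — f₀ = ω₀/(2π) = 1.868e+05 Hz.
Step 4 — Series Q: Q = ω₀L/R = 1.174e+06·0.000515/1470 = 0.4111.

(a) f₀ = 1.868e+05 Hz  (b) Q = 0.4111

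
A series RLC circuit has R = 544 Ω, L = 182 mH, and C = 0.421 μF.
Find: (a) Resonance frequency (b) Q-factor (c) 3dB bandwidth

Step 1 — Resonance: ω₀ = 1/√(LC) = 1/√(0.182·4.21e-07) = 3613 rad/s.
Step 2 — f₀ = ω₀/(2π) = 575 Hz.
Step 3 — Series Q: Q = ω₀L/R = 3613·0.182/544 = 1.209.
Step 4 — Bandwidth: Δω = ω₀/Q = 2989 rad/s; BW = Δω/(2π) = 475.7 Hz.

(a) f₀ = 575 Hz  (b) Q = 1.209  (c) BW = 475.7 Hz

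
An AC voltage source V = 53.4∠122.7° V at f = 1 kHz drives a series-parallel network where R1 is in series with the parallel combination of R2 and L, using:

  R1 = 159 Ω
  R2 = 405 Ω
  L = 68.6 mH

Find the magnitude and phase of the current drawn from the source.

Step 1 — Angular frequency: ω = 2π·f = 2π·1000 = 6283 rad/s.
Step 2 — Component impedances:
  R1: Z = R = 159 Ω
  R2: Z = R = 405 Ω
  L: Z = jωL = j·6283·0.0686 = 0 + j431 Ω
Step 3 — Parallel branch: R2 || L = 1/(1/R2 + 1/L) = 215.1 + j202.1 Ω.
Step 4 — Series with R1: Z_total = R1 + (R2 || L) = 374.1 + j202.1 Ω = 425.2∠28.4° Ω.
Step 5 — Source phasor: V = 53.4∠122.7° V = -28.85 + j44.94 V.
Step 6 — Ohm's law: I = V / Z_total = (-28.85 + j44.94) / (374.1 + j202.1) = -0.009459 + j0.1252 A.
Step 7 — Convert to polar: |I| = 0.1256 A, ∠I = 94.3°.

I = 0.1256∠94.3° A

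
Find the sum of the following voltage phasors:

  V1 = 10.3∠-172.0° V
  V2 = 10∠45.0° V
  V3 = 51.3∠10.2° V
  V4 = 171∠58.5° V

Step 1 — Convert each phasor to rectangular form:
  V1 = 10.3·(cos(-172.0°) + j·sin(-172.0°)) = -10.2 - j1.433 V
  V2 = 10·(cos(45.0°) + j·sin(45.0°)) = 7.071 + j7.071 V
  V3 = 51.3·(cos(10.2°) + j·sin(10.2°)) = 50.49 + j9.084 V
  V4 = 171·(cos(58.5°) + j·sin(58.5°)) = 89.35 + j145.8 V
Step 2 — Sum components: V_total = 136.7 + j160.5 V.
Step 3 — Convert to polar: |V_total| = 210.8 V, ∠V_total = 49.6°.

V_total = 210.8∠49.6° V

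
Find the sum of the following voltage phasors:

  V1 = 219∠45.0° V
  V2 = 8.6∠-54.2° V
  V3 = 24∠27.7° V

Step 1 — Convert each phasor to rectangular form:
  V1 = 219·(cos(45.0°) + j·sin(45.0°)) = 154.9 + j154.9 V
  V2 = 8.6·(cos(-54.2°) + j·sin(-54.2°)) = 5.031 - j6.975 V
  V3 = 24·(cos(27.7°) + j·sin(27.7°)) = 21.25 + j11.16 V
Step 2 — Sum components: V_total = 181.1 + j159 V.
Step 3 — Convert to polar: |V_total| = 241 V, ∠V_total = 41.3°.

V_total = 241∠41.3° V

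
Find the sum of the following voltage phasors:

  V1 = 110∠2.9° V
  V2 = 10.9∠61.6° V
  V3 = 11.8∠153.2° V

Step 1 — Convert each phasor to rectangular form:
  V1 = 110·(cos(2.9°) + j·sin(2.9°)) = 109.9 + j5.565 V
  V2 = 10.9·(cos(61.6°) + j·sin(61.6°)) = 5.184 + j9.588 V
  V3 = 11.8·(cos(153.2°) + j·sin(153.2°)) = -10.53 + j5.32 V
Step 2 — Sum components: V_total = 104.5 + j20.47 V.
Step 3 — Convert to polar: |V_total| = 106.5 V, ∠V_total = 11.1°.

V_total = 106.5∠11.1° V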